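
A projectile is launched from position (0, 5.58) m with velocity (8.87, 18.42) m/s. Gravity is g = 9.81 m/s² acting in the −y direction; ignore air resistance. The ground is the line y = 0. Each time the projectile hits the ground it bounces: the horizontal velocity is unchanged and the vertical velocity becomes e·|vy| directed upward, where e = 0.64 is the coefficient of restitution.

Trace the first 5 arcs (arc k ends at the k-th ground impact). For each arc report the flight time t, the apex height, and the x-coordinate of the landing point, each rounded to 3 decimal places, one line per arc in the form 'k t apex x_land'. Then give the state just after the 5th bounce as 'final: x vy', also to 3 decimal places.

1 4.037 22.873 35.809
2 2.764 9.369 60.327
3 1.769 3.838 76.018
4 1.132 1.572 86.061
5 0.725 0.644 92.488
final: 92.488 2.275

Arc 1: start y=5.580, vy=18.420 → t=4.037, apex=22.873, x_land=35.809, impact vy=-21.184
  bounce: vy ← 0.64·21.184 = 13.558
Arc 2: start y=0.000, vy=13.558 → t=2.764, apex=9.369, x_land=60.327, impact vy=-13.558
  bounce: vy ← 0.64·13.558 = 8.677
Arc 3: start y=0.000, vy=8.677 → t=1.769, apex=3.838, x_land=76.018, impact vy=-8.677
  bounce: vy ← 0.64·8.677 = 5.553
Arc 4: start y=0.000, vy=5.553 → t=1.132, apex=1.572, x_land=86.061, impact vy=-5.553
  bounce: vy ← 0.64·5.553 = 3.554
Arc 5: start y=0.000, vy=3.554 → t=0.725, apex=0.644, x_land=92.488, impact vy=-3.554
  bounce: vy ← 0.64·3.554 = 2.275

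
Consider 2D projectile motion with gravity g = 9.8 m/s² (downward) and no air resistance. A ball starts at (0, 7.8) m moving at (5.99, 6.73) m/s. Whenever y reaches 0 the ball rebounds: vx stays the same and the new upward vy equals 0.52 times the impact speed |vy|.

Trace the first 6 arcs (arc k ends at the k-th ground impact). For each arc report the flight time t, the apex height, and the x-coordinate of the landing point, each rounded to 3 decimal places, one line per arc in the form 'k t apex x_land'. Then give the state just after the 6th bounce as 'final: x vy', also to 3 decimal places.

1 2.123 10.111 12.718
2 1.494 2.734 21.667
3 0.777 0.739 26.320
4 0.404 0.200 28.740
5 0.210 0.054 29.998
6 0.109 0.015 30.652
final: 30.652 0.278

Arc 1: start y=7.800, vy=6.730 → t=2.123, apex=10.111, x_land=12.718, impact vy=-14.077
  bounce: vy ← 0.52·14.077 = 7.320
Arc 2: start y=0.000, vy=7.320 → t=1.494, apex=2.734, x_land=21.667, impact vy=-7.320
  bounce: vy ← 0.52·7.320 = 3.807
Arc 3: start y=0.000, vy=3.807 → t=0.777, apex=0.739, x_land=26.320, impact vy=-3.807
  bounce: vy ← 0.52·3.807 = 1.979
Arc 4: start y=0.000, vy=1.979 → t=0.404, apex=0.200, x_land=28.740, impact vy=-1.979
  bounce: vy ← 0.52·1.979 = 1.029
Arc 5: start y=0.000, vy=1.029 → t=0.210, apex=0.054, x_land=29.998, impact vy=-1.029
  bounce: vy ← 0.52·1.029 = 0.535
Arc 6: start y=0.000, vy=0.535 → t=0.109, apex=0.015, x_land=30.652, impact vy=-0.535
  bounce: vy ← 0.52·0.535 = 0.278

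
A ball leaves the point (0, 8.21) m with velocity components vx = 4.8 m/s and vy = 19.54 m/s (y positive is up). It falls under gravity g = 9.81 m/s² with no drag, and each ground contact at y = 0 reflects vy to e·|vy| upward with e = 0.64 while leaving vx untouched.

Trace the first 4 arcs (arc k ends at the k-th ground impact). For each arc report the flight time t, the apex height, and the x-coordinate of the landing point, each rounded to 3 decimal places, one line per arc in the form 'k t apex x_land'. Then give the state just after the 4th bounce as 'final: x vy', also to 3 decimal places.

Arc 1: start y=8.210, vy=19.540 → t=4.367, apex=27.670, x_land=20.961, impact vy=-23.300
  bounce: vy ← 0.64·23.300 = 14.912
Arc 2: start y=0.000, vy=14.912 → t=3.040, apex=11.334, x_land=35.554, impact vy=-14.912
  bounce: vy ← 0.64·14.912 = 9.544
Arc 3: start y=0.000, vy=9.544 → t=1.946, apex=4.642, x_land=44.894, impact vy=-9.544
  bounce: vy ← 0.64·9.544 = 6.108
Arc 4: start y=0.000, vy=6.108 → t=1.245, apex=1.901, x_land=50.871, impact vy=-6.108
  bounce: vy ← 0.64·6.108 = 3.909

1 4.367 27.670 20.961
2 3.040 11.334 35.554
3 1.946 4.642 44.894
4 1.245 1.901 50.871
final: 50.871 3.909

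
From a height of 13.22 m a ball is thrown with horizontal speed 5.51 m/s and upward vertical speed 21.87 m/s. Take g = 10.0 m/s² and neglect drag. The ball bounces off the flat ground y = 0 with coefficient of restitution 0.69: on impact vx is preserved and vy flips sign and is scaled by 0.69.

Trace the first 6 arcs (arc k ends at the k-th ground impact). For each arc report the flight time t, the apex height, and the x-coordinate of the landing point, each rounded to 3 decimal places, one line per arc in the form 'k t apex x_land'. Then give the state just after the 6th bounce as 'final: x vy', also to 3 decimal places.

Arc 1: start y=13.220, vy=21.870 → t=4.912, apex=37.135, x_land=27.066, impact vy=-27.252
  bounce: vy ← 0.69·27.252 = 18.804
Arc 2: start y=0.000, vy=18.804 → t=3.761, apex=17.680, x_land=47.789, impact vy=-18.804
  bounce: vy ← 0.69·18.804 = 12.975
Arc 3: start y=0.000, vy=12.975 → t=2.595, apex=8.417, x_land=62.087, impact vy=-12.975
  bounce: vy ← 0.69·12.975 = 8.953
Arc 4: start y=0.000, vy=8.953 → t=1.791, apex=4.008, x_land=71.953, impact vy=-8.953
  bounce: vy ← 0.69·8.953 = 6.177
Arc 5: start y=0.000, vy=6.177 → t=1.235, apex=1.908, x_land=78.760, impact vy=-6.177
  bounce: vy ← 0.69·6.177 = 4.262
Arc 6: start y=0.000, vy=4.262 → t=0.852, apex=0.908, x_land=83.457, impact vy=-4.262
  bounce: vy ← 0.69·4.262 = 2.941

1 4.912 37.135 27.066
2 3.761 17.680 47.789
3 2.595 8.417 62.087
4 1.791 4.008 71.953
5 1.235 1.908 78.760
6 0.852 0.908 83.457
final: 83.457 2.941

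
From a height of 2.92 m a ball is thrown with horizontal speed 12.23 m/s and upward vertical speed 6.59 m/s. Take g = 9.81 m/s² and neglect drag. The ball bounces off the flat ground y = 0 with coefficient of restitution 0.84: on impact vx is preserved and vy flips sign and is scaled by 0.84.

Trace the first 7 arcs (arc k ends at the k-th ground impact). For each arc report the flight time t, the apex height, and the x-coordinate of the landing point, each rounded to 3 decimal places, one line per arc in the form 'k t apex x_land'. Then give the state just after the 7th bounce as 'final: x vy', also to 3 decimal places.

Arc 1: start y=2.920, vy=6.590 → t=1.695, apex=5.133, x_land=20.727, impact vy=-10.036
  bounce: vy ← 0.84·10.036 = 8.430
Arc 2: start y=0.000, vy=8.430 → t=1.719, apex=3.622, x_land=41.747, impact vy=-8.430
  bounce: vy ← 0.84·8.430 = 7.081
Arc 3: start y=0.000, vy=7.081 → t=1.444, apex=2.556, x_land=59.403, impact vy=-7.081
  bounce: vy ← 0.84·7.081 = 5.948
Arc 4: start y=0.000, vy=5.948 → t=1.213, apex=1.803, x_land=74.234, impact vy=-5.948
  bounce: vy ← 0.84·5.948 = 4.997
Arc 5: start y=0.000, vy=4.997 → t=1.019, apex=1.272, x_land=86.693, impact vy=-4.997
  bounce: vy ← 0.84·4.997 = 4.197
Arc 6: start y=0.000, vy=4.197 → t=0.856, apex=0.898, x_land=97.158, impact vy=-4.197
  bounce: vy ← 0.84·4.197 = 3.526
Arc 7: start y=0.000, vy=3.526 → t=0.719, apex=0.634, x_land=105.948, impact vy=-3.526
  bounce: vy ← 0.84·3.526 = 2.961

1 1.695 5.133 20.727
2 1.719 3.622 41.747
3 1.444 2.556 59.403
4 1.213 1.803 74.234
5 1.019 1.272 86.693
6 0.856 0.898 97.158
7 0.719 0.634 105.948
final: 105.948 2.961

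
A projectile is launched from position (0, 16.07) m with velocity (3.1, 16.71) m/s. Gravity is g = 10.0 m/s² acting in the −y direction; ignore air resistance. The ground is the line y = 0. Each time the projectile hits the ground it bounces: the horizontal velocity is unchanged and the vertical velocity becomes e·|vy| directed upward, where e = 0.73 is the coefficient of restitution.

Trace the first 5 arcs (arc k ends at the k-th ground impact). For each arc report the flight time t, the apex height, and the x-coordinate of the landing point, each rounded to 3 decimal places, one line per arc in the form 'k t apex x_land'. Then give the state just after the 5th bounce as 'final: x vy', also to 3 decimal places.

1 4.122 30.031 12.777
2 3.578 16.004 23.870
3 2.612 8.528 31.967
4 1.907 4.545 37.878
5 1.392 2.422 42.193
final: 42.193 5.081

Arc 1: start y=16.070, vy=16.710 → t=4.122, apex=30.031, x_land=12.777, impact vy=-24.508
  bounce: vy ← 0.73·24.508 = 17.891
Arc 2: start y=0.000, vy=17.891 → t=3.578, apex=16.004, x_land=23.870, impact vy=-17.891
  bounce: vy ← 0.73·17.891 = 13.060
Arc 3: start y=0.000, vy=13.060 → t=2.612, apex=8.528, x_land=31.967, impact vy=-13.060
  bounce: vy ← 0.73·13.060 = 9.534
Arc 4: start y=0.000, vy=9.534 → t=1.907, apex=4.545, x_land=37.878, impact vy=-9.534
  bounce: vy ← 0.73·9.534 = 6.960
Arc 5: start y=0.000, vy=6.960 → t=1.392, apex=2.422, x_land=42.193, impact vy=-6.960
  bounce: vy ← 0.73·6.960 = 5.081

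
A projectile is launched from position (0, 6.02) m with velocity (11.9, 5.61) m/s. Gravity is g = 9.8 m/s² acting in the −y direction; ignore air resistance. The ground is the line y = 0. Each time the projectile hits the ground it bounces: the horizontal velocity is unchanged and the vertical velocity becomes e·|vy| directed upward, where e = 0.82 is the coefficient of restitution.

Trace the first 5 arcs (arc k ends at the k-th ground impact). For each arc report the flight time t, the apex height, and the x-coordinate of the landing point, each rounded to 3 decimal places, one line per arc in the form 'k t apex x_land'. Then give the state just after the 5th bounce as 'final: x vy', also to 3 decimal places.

Arc 1: start y=6.020, vy=5.610 → t=1.820, apex=7.626, x_land=21.657, impact vy=-12.226
  bounce: vy ← 0.82·12.226 = 10.025
Arc 2: start y=0.000, vy=10.025 → t=2.046, apex=5.128, x_land=46.004, impact vy=-10.025
  bounce: vy ← 0.82·10.025 = 8.220
Arc 3: start y=0.000, vy=8.220 → t=1.678, apex=3.448, x_land=65.968, impact vy=-8.220
  bounce: vy ← 0.82·8.220 = 6.741
Arc 4: start y=0.000, vy=6.741 → t=1.376, apex=2.318, x_land=82.338, impact vy=-6.741
  bounce: vy ← 0.82·6.741 = 5.527
Arc 5: start y=0.000, vy=5.527 → t=1.128, apex=1.559, x_land=95.762, impact vy=-5.527
  bounce: vy ← 0.82·5.527 = 4.532

1 1.820 7.626 21.657
2 2.046 5.128 46.004
3 1.678 3.448 65.968
4 1.376 2.318 82.338
5 1.128 1.559 95.762
final: 95.762 4.532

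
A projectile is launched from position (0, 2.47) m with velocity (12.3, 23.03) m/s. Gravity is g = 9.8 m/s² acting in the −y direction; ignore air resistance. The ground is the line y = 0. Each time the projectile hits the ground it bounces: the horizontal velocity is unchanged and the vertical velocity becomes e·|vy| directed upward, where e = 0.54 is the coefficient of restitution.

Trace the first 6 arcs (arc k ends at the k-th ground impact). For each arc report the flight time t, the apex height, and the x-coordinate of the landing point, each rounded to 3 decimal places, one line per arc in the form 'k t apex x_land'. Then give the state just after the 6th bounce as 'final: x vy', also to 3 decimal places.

Arc 1: start y=2.470, vy=23.030 → t=4.805, apex=29.530, x_land=59.100, impact vy=-24.058
  bounce: vy ← 0.54·24.058 = 12.991
Arc 2: start y=0.000, vy=12.991 → t=2.651, apex=8.611, x_land=91.711, impact vy=-12.991
  bounce: vy ← 0.54·12.991 = 7.015
Arc 3: start y=0.000, vy=7.015 → t=1.432, apex=2.511, x_land=109.321, impact vy=-7.015
  bounce: vy ← 0.54·7.015 = 3.788
Arc 4: start y=0.000, vy=3.788 → t=0.773, apex=0.732, x_land=118.831, impact vy=-3.788
  bounce: vy ← 0.54·3.788 = 2.046
Arc 5: start y=0.000, vy=2.046 → t=0.417, apex=0.214, x_land=123.966, impact vy=-2.046
  bounce: vy ← 0.54·2.046 = 1.105
Arc 6: start y=0.000, vy=1.105 → t=0.225, apex=0.062, x_land=126.739, impact vy=-1.105
  bounce: vy ← 0.54·1.105 = 0.597

1 4.805 29.530 59.100
2 2.651 8.611 91.711
3 1.432 2.511 109.321
4 0.773 0.732 118.831
5 0.417 0.214 123.966
6 0.225 0.062 126.739
final: 126.739 0.597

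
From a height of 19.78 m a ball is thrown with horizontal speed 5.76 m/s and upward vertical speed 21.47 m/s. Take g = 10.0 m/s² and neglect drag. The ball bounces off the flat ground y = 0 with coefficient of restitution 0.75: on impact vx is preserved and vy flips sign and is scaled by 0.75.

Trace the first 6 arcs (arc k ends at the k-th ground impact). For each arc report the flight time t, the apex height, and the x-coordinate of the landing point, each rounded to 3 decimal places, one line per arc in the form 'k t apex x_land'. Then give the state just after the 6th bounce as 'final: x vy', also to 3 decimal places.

Arc 1: start y=19.780, vy=21.470 → t=5.074, apex=42.828, x_land=29.225, impact vy=-29.267
  bounce: vy ← 0.75·29.267 = 21.950
Arc 2: start y=0.000, vy=21.950 → t=4.390, apex=24.091, x_land=54.511, impact vy=-21.950
  bounce: vy ← 0.75·21.950 = 16.463
Arc 3: start y=0.000, vy=16.463 → t=3.293, apex=13.551, x_land=73.476, impact vy=-16.463
  bounce: vy ← 0.75·16.463 = 12.347
Arc 4: start y=0.000, vy=12.347 → t=2.469, apex=7.622, x_land=87.700, impact vy=-12.347
  bounce: vy ← 0.75·12.347 = 9.260
Arc 5: start y=0.000, vy=9.260 → t=1.852, apex=4.288, x_land=98.368, impact vy=-9.260
  bounce: vy ← 0.75·9.260 = 6.945
Arc 6: start y=0.000, vy=6.945 → t=1.389, apex=2.412, x_land=106.369, impact vy=-6.945
  bounce: vy ← 0.75·6.945 = 5.209

1 5.074 42.828 29.225
2 4.390 24.091 54.511
3 3.293 13.551 73.476
4 2.469 7.622 87.700
5 1.852 4.288 98.368
6 1.389 2.412 106.369
final: 106.369 5.209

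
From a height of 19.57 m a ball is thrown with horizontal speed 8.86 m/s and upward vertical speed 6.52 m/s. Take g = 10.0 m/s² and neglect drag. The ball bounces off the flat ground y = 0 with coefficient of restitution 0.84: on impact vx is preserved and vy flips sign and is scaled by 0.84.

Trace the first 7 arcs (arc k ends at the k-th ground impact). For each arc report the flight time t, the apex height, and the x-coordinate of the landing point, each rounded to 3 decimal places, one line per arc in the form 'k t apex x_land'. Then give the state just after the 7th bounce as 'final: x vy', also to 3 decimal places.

Arc 1: start y=19.570, vy=6.520 → t=2.735, apex=21.696, x_land=24.233, impact vy=-20.831
  bounce: vy ← 0.84·20.831 = 17.498
Arc 2: start y=0.000, vy=17.498 → t=3.500, apex=15.308, x_land=55.238, impact vy=-17.498
  bounce: vy ← 0.84·17.498 = 14.698
Arc 3: start y=0.000, vy=14.698 → t=2.940, apex=10.802, x_land=81.283, impact vy=-14.698
  bounce: vy ← 0.84·14.698 = 12.346
Arc 4: start y=0.000, vy=12.346 → t=2.469, apex=7.622, x_land=103.161, impact vy=-12.346
  bounce: vy ← 0.84·12.346 = 10.371
Arc 5: start y=0.000, vy=10.371 → t=2.074, apex=5.378, x_land=121.538, impact vy=-10.371
  bounce: vy ← 0.84·10.371 = 8.712
Arc 6: start y=0.000, vy=8.712 → t=1.742, apex=3.795, x_land=136.975, impact vy=-8.712
  bounce: vy ← 0.84·8.712 = 7.318
Arc 7: start y=0.000, vy=7.318 → t=1.464, apex=2.677, x_land=149.942, impact vy=-7.318
  bounce: vy ← 0.84·7.318 = 6.147

1 2.735 21.696 24.233
2 3.500 15.308 55.238
3 2.940 10.802 81.283
4 2.469 7.622 103.161
5 2.074 5.378 121.538
6 1.742 3.795 136.975
7 1.464 2.677 149.942
final: 149.942 6.147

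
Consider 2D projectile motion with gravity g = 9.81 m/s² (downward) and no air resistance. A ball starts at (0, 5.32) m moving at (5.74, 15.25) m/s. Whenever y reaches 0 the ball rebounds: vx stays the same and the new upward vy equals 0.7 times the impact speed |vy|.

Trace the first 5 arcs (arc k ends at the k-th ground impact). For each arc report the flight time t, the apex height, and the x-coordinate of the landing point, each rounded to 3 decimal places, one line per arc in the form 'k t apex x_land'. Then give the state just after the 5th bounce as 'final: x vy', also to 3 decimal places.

Arc 1: start y=5.320, vy=15.250 → t=3.426, apex=17.173, x_land=19.663, impact vy=-18.356
  bounce: vy ← 0.7·18.356 = 12.849
Arc 2: start y=0.000, vy=12.849 → t=2.620, apex=8.415, x_land=34.700, impact vy=-12.849
  bounce: vy ← 0.7·12.849 = 8.994
Arc 3: start y=0.000, vy=8.994 → t=1.834, apex=4.123, x_land=45.226, impact vy=-8.994
  bounce: vy ← 0.7·8.994 = 6.296
Arc 4: start y=0.000, vy=6.296 → t=1.284, apex=2.020, x_land=52.593, impact vy=-6.296
  bounce: vy ← 0.7·6.296 = 4.407
Arc 5: start y=0.000, vy=4.407 → t=0.899, apex=0.990, x_land=57.751, impact vy=-4.407
  bounce: vy ← 0.7·4.407 = 3.085

1 3.426 17.173 19.663
2 2.620 8.415 34.700
3 1.834 4.123 45.226
4 1.284 2.020 52.593
5 0.899 0.990 57.751
final: 57.751 3.085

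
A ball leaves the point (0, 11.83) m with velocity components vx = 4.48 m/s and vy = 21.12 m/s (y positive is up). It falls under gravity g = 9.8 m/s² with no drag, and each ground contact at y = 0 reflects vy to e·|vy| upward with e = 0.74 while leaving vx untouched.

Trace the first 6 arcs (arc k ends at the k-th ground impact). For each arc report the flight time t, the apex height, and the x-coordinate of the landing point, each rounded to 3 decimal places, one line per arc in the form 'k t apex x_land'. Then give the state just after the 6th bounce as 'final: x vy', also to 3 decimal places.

1 4.812 34.588 21.557
2 3.932 18.940 39.173
3 2.910 10.372 52.209
4 2.153 5.680 61.855
5 1.593 3.110 68.994
6 1.179 1.703 74.276
final: 74.276 4.275

Arc 1: start y=11.830, vy=21.120 → t=4.812, apex=34.588, x_land=21.557, impact vy=-26.037
  bounce: vy ← 0.74·26.037 = 19.267
Arc 2: start y=0.000, vy=19.267 → t=3.932, apex=18.940, x_land=39.173, impact vy=-19.267
  bounce: vy ← 0.74·19.267 = 14.258
Arc 3: start y=0.000, vy=14.258 → t=2.910, apex=10.372, x_land=52.209, impact vy=-14.258
  bounce: vy ← 0.74·14.258 = 10.551
Arc 4: start y=0.000, vy=10.551 → t=2.153, apex=5.680, x_land=61.855, impact vy=-10.551
  bounce: vy ← 0.74·10.551 = 7.808
Arc 5: start y=0.000, vy=7.808 → t=1.593, apex=3.110, x_land=68.994, impact vy=-7.808
  bounce: vy ← 0.74·7.808 = 5.778
Arc 6: start y=0.000, vy=5.778 → t=1.179, apex=1.703, x_land=74.276, impact vy=-5.778
  bounce: vy ← 0.74·5.778 = 4.275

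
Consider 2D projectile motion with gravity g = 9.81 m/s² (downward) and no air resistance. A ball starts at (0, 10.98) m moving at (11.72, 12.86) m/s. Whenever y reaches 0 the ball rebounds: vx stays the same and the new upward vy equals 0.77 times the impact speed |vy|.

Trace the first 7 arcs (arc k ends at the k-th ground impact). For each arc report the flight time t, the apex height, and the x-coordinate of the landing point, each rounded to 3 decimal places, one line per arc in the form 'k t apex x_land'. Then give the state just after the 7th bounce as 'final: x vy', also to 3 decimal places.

Arc 1: start y=10.980, vy=12.860 → t=3.300, apex=19.409, x_land=38.678, impact vy=-19.514
  bounce: vy ← 0.77·19.514 = 15.026
Arc 2: start y=0.000, vy=15.026 → t=3.063, apex=11.508, x_land=74.581, impact vy=-15.026
  bounce: vy ← 0.77·15.026 = 11.570
Arc 3: start y=0.000, vy=11.570 → t=2.359, apex=6.823, x_land=102.226, impact vy=-11.570
  bounce: vy ← 0.77·11.570 = 8.909
Arc 4: start y=0.000, vy=8.909 → t=1.816, apex=4.045, x_land=123.513, impact vy=-8.909
  bounce: vy ← 0.77·8.909 = 6.860
Arc 5: start y=0.000, vy=6.860 → t=1.399, apex=2.398, x_land=139.904, impact vy=-6.860
  bounce: vy ← 0.77·6.860 = 5.282
Arc 6: start y=0.000, vy=5.282 → t=1.077, apex=1.422, x_land=152.525, impact vy=-5.282
  bounce: vy ← 0.77·5.282 = 4.067
Arc 7: start y=0.000, vy=4.067 → t=0.829, apex=0.843, x_land=162.243, impact vy=-4.067
  bounce: vy ← 0.77·4.067 = 3.132

1 3.300 19.409 38.678
2 3.063 11.508 74.581
3 2.359 6.823 102.226
4 1.816 4.045 123.513
5 1.399 2.398 139.904
6 1.077 1.422 152.525
7 0.829 0.843 162.243
final: 162.243 3.132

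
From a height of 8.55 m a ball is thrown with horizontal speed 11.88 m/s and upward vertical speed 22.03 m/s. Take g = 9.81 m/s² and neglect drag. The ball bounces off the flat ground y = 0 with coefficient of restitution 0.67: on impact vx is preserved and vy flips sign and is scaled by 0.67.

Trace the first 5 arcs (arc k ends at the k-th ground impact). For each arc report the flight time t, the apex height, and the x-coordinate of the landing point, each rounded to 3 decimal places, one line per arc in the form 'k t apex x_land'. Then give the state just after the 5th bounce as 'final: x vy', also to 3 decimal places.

1 4.851 33.286 57.626
2 3.491 14.942 99.096
3 2.339 6.708 126.881
4 1.567 3.011 145.497
5 1.050 1.352 157.969
final: 157.969 3.450

Arc 1: start y=8.550, vy=22.030 → t=4.851, apex=33.286, x_land=57.626, impact vy=-25.555
  bounce: vy ← 0.67·25.555 = 17.122
Arc 2: start y=0.000, vy=17.122 → t=3.491, apex=14.942, x_land=99.096, impact vy=-17.122
  bounce: vy ← 0.67·17.122 = 11.472
Arc 3: start y=0.000, vy=11.472 → t=2.339, apex=6.708, x_land=126.881, impact vy=-11.472
  bounce: vy ← 0.67·11.472 = 7.686
Arc 4: start y=0.000, vy=7.686 → t=1.567, apex=3.011, x_land=145.497, impact vy=-7.686
  bounce: vy ← 0.67·7.686 = 5.150
Arc 5: start y=0.000, vy=5.150 → t=1.050, apex=1.352, x_land=157.969, impact vy=-5.150
  bounce: vy ← 0.67·5.150 = 3.450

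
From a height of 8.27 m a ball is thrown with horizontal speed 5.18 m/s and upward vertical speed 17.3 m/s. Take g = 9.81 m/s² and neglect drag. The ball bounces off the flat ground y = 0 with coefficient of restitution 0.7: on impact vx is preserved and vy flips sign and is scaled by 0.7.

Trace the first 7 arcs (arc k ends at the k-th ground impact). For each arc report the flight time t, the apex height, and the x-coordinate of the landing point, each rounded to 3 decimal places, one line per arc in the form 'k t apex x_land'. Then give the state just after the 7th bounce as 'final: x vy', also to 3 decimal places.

Arc 1: start y=8.270, vy=17.300 → t=3.953, apex=23.524, x_land=20.479, impact vy=-21.484
  bounce: vy ← 0.7·21.484 = 15.039
Arc 2: start y=0.000, vy=15.039 → t=3.066, apex=11.527, x_land=36.361, impact vy=-15.039
  bounce: vy ← 0.7·15.039 = 10.527
Arc 3: start y=0.000, vy=10.527 → t=2.146, apex=5.648, x_land=47.478, impact vy=-10.527
  bounce: vy ← 0.7·10.527 = 7.369
Arc 4: start y=0.000, vy=7.369 → t=1.502, apex=2.768, x_land=55.260, impact vy=-7.369
  bounce: vy ← 0.7·7.369 = 5.158
Arc 5: start y=0.000, vy=5.158 → t=1.052, apex=1.356, x_land=60.707, impact vy=-5.158
  bounce: vy ← 0.7·5.158 = 3.611
Arc 6: start y=0.000, vy=3.611 → t=0.736, apex=0.665, x_land=64.521, impact vy=-3.611
  bounce: vy ← 0.7·3.611 = 2.528
Arc 7: start y=0.000, vy=2.528 → t=0.515, apex=0.326, x_land=67.190, impact vy=-2.528
  bounce: vy ← 0.7·2.528 = 1.769

1 3.953 23.524 20.479
2 3.066 11.527 36.361
3 2.146 5.648 47.478
4 1.502 2.768 55.260
5 1.052 1.356 60.707
6 0.736 0.665 64.521
7 0.515 0.326 67.190
final: 67.190 1.769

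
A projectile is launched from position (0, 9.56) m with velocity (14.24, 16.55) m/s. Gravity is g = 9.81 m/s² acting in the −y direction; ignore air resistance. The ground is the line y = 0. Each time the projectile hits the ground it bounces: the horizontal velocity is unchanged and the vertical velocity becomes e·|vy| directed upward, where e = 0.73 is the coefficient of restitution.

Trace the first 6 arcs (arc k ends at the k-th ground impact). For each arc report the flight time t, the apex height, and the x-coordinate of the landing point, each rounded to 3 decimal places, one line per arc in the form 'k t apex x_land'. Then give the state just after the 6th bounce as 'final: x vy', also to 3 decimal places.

Arc 1: start y=9.560, vy=16.550 → t=3.877, apex=23.520, x_land=55.206, impact vy=-21.482
  bounce: vy ← 0.73·21.482 = 15.682
Arc 2: start y=0.000, vy=15.682 → t=3.197, apex=12.534, x_land=100.733, impact vy=-15.682
  bounce: vy ← 0.73·15.682 = 11.448
Arc 3: start y=0.000, vy=11.448 → t=2.334, apex=6.679, x_land=133.967, impact vy=-11.448
  bounce: vy ← 0.73·11.448 = 8.357
Arc 4: start y=0.000, vy=8.357 → t=1.704, apex=3.559, x_land=158.228, impact vy=-8.357
  bounce: vy ← 0.73·8.357 = 6.100
Arc 5: start y=0.000, vy=6.100 → t=1.244, apex=1.897, x_land=175.939, impact vy=-6.100
  bounce: vy ← 0.73·6.100 = 4.453
Arc 6: start y=0.000, vy=4.453 → t=0.908, apex=1.011, x_land=188.868, impact vy=-4.453
  bounce: vy ← 0.73·4.453 = 3.251

1 3.877 23.520 55.206
2 3.197 12.534 100.733
3 2.334 6.679 133.967
4 1.704 3.559 158.228
5 1.244 1.897 175.939
6 0.908 1.011 188.868
final: 188.868 3.251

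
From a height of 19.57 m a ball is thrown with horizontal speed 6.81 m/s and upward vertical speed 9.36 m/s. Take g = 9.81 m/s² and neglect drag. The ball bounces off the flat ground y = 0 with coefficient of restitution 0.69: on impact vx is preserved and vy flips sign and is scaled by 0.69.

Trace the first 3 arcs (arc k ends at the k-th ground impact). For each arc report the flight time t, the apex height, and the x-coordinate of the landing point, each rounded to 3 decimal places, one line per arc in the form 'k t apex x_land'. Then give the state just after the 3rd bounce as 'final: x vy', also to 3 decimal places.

Arc 1: start y=19.570, vy=9.360 → t=3.168, apex=24.035, x_land=21.572, impact vy=-21.716
  bounce: vy ← 0.69·21.716 = 14.984
Arc 2: start y=0.000, vy=14.984 → t=3.055, apex=11.443, x_land=42.376, impact vy=-14.984
  bounce: vy ← 0.69·14.984 = 10.339
Arc 3: start y=0.000, vy=10.339 → t=2.108, apex=5.448, x_land=56.730, impact vy=-10.339
  bounce: vy ← 0.69·10.339 = 7.134

1 3.168 24.035 21.572
2 3.055 11.443 42.376
3 2.108 5.448 56.730
final: 56.730 7.134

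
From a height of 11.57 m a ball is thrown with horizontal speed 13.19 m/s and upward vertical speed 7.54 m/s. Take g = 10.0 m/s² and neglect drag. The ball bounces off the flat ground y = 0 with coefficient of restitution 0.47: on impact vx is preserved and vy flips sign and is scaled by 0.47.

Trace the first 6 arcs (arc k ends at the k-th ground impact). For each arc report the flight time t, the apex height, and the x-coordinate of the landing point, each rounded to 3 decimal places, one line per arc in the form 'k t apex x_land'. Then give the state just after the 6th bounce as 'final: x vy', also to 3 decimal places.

1 2.452 14.413 32.339
2 1.596 3.184 53.390
3 0.750 0.703 63.283
4 0.353 0.155 67.933
5 0.166 0.034 70.119
6 0.078 0.008 71.146
final: 71.146 0.183

Arc 1: start y=11.570, vy=7.540 → t=2.452, apex=14.413, x_land=32.339, impact vy=-16.978
  bounce: vy ← 0.47·16.978 = 7.980
Arc 2: start y=0.000, vy=7.980 → t=1.596, apex=3.184, x_land=53.390, impact vy=-7.980
  bounce: vy ← 0.47·7.980 = 3.750
Arc 3: start y=0.000, vy=3.750 → t=0.750, apex=0.703, x_land=63.283, impact vy=-3.750
  bounce: vy ← 0.47·3.750 = 1.763
Arc 4: start y=0.000, vy=1.763 → t=0.353, apex=0.155, x_land=67.933, impact vy=-1.763
  bounce: vy ← 0.47·1.763 = 0.828
Arc 5: start y=0.000, vy=0.828 → t=0.166, apex=0.034, x_land=70.119, impact vy=-0.828
  bounce: vy ← 0.47·0.828 = 0.389
Arc 6: start y=0.000, vy=0.389 → t=0.078, apex=0.008, x_land=71.146, impact vy=-0.389
  bounce: vy ← 0.47·0.389 = 0.183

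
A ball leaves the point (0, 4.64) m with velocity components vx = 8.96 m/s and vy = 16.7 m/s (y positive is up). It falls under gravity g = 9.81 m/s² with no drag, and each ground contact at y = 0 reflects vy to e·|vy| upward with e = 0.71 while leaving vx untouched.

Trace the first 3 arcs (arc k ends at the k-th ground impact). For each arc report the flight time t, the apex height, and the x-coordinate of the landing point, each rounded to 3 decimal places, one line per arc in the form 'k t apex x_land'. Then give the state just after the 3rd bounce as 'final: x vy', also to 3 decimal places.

1 3.663 18.855 32.820
2 2.784 9.505 57.765
3 1.977 4.791 75.476
final: 75.476 6.884

Arc 1: start y=4.640, vy=16.700 → t=3.663, apex=18.855, x_land=32.820, impact vy=-19.233
  bounce: vy ← 0.71·19.233 = 13.656
Arc 2: start y=0.000, vy=13.656 → t=2.784, apex=9.505, x_land=57.765, impact vy=-13.656
  bounce: vy ← 0.71·13.656 = 9.696
Arc 3: start y=0.000, vy=9.696 → t=1.977, apex=4.791, x_land=75.476, impact vy=-9.696
  bounce: vy ← 0.71·9.696 = 6.884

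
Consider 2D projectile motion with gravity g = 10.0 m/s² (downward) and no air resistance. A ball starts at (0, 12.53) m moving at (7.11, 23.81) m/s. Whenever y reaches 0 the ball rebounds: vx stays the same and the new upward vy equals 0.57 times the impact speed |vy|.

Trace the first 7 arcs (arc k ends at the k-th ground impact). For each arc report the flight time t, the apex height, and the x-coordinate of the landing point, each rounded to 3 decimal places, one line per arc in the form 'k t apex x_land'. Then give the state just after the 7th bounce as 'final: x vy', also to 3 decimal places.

Arc 1: start y=12.530, vy=23.810 → t=5.240, apex=40.876, x_land=37.258, impact vy=-28.592
  bounce: vy ← 0.57·28.592 = 16.298
Arc 2: start y=0.000, vy=16.298 → t=3.260, apex=13.281, x_land=60.433, impact vy=-16.298
  bounce: vy ← 0.57·16.298 = 9.290
Arc 3: start y=0.000, vy=9.290 → t=1.858, apex=4.315, x_land=73.643, impact vy=-9.290
  bounce: vy ← 0.57·9.290 = 5.295
Arc 4: start y=0.000, vy=5.295 → t=1.059, apex=1.402, x_land=81.173, impact vy=-5.295
  bounce: vy ← 0.57·5.295 = 3.018
Arc 5: start y=0.000, vy=3.018 → t=0.604, apex=0.455, x_land=85.464, impact vy=-3.018
  bounce: vy ← 0.57·3.018 = 1.720
Arc 6: start y=0.000, vy=1.720 → t=0.344, apex=0.148, x_land=87.911, impact vy=-1.720
  bounce: vy ← 0.57·1.720 = 0.981
Arc 7: start y=0.000, vy=0.981 → t=0.196, apex=0.048, x_land=89.305, impact vy=-0.981
  bounce: vy ← 0.57·0.981 = 0.559

1 5.240 40.876 37.258
2 3.260 13.281 60.433
3 1.858 4.315 73.643
4 1.059 1.402 81.173
5 0.604 0.455 85.464
6 0.344 0.148 87.911
7 0.196 0.048 89.305
final: 89.305 0.559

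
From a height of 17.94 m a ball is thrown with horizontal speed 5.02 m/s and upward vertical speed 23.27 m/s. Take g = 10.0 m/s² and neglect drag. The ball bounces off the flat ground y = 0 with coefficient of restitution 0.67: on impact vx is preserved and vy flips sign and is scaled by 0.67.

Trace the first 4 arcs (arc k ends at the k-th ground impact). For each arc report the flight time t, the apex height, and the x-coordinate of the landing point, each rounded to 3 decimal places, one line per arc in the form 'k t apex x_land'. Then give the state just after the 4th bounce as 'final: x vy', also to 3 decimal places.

Arc 1: start y=17.940, vy=23.270 → t=5.327, apex=45.015, x_land=26.744, impact vy=-30.005
  bounce: vy ← 0.67·30.005 = 20.103
Arc 2: start y=0.000, vy=20.103 → t=4.021, apex=20.207, x_land=46.928, impact vy=-20.103
  bounce: vy ← 0.67·20.103 = 13.469
Arc 3: start y=0.000, vy=13.469 → t=2.694, apex=9.071, x_land=60.451, impact vy=-13.469
  bounce: vy ← 0.67·13.469 = 9.024
Arc 4: start y=0.000, vy=9.024 → t=1.805, apex=4.072, x_land=69.511, impact vy=-9.024
  bounce: vy ← 0.67·9.024 = 6.046

1 5.327 45.015 26.744
2 4.021 20.207 46.928
3 2.694 9.071 60.451
4 1.805 4.072 69.511
final: 69.511 6.046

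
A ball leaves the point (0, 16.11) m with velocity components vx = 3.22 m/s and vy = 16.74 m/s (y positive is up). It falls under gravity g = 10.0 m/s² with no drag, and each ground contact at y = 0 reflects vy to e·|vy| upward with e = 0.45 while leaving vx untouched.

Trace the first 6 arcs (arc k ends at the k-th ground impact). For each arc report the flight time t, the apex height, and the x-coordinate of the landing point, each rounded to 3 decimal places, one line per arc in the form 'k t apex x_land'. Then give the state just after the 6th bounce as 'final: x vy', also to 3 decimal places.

Arc 1: start y=16.110, vy=16.740 → t=4.128, apex=30.121, x_land=13.294, impact vy=-24.544
  bounce: vy ← 0.45·24.544 = 11.045
Arc 2: start y=0.000, vy=11.045 → t=2.209, apex=6.100, x_land=20.407, impact vy=-11.045
  bounce: vy ← 0.45·11.045 = 4.970
Arc 3: start y=0.000, vy=4.970 → t=0.994, apex=1.235, x_land=23.607, impact vy=-4.970
  bounce: vy ← 0.45·4.970 = 2.237
Arc 4: start y=0.000, vy=2.237 → t=0.447, apex=0.250, x_land=25.048, impact vy=-2.237
  bounce: vy ← 0.45·2.237 = 1.006
Arc 5: start y=0.000, vy=1.006 → t=0.201, apex=0.051, x_land=25.696, impact vy=-1.006
  bounce: vy ← 0.45·1.006 = 0.453
Arc 6: start y=0.000, vy=0.453 → t=0.091, apex=0.010, x_land=25.988, impact vy=-0.453
  bounce: vy ← 0.45·0.453 = 0.204

1 4.128 30.121 13.294
2 2.209 6.100 20.407
3 0.994 1.235 23.607
4 0.447 0.250 25.048
5 0.201 0.051 25.696
6 0.091 0.010 25.988
final: 25.988 0.204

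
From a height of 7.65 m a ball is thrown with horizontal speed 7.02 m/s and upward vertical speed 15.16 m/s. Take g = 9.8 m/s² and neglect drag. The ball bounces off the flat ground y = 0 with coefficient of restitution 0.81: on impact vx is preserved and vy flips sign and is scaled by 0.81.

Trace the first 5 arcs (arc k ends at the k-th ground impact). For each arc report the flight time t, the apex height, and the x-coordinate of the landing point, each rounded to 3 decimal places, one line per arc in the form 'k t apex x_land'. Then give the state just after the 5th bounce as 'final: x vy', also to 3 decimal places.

1 3.535 19.376 24.819
2 3.221 12.712 47.433
3 2.609 8.341 65.751
4 2.114 5.472 80.588
5 1.712 3.590 92.606
final: 92.606 6.795

Arc 1: start y=7.650, vy=15.160 → t=3.535, apex=19.376, x_land=24.819, impact vy=-19.488
  bounce: vy ← 0.81·19.488 = 15.785
Arc 2: start y=0.000, vy=15.785 → t=3.221, apex=12.712, x_land=47.433, impact vy=-15.785
  bounce: vy ← 0.81·15.785 = 12.786
Arc 3: start y=0.000, vy=12.786 → t=2.609, apex=8.341, x_land=65.751, impact vy=-12.786
  bounce: vy ← 0.81·12.786 = 10.356
Arc 4: start y=0.000, vy=10.356 → t=2.114, apex=5.472, x_land=80.588, impact vy=-10.356
  bounce: vy ← 0.81·10.356 = 8.389
Arc 5: start y=0.000, vy=8.389 → t=1.712, apex=3.590, x_land=92.606, impact vy=-8.389
  bounce: vy ← 0.81·8.389 = 6.795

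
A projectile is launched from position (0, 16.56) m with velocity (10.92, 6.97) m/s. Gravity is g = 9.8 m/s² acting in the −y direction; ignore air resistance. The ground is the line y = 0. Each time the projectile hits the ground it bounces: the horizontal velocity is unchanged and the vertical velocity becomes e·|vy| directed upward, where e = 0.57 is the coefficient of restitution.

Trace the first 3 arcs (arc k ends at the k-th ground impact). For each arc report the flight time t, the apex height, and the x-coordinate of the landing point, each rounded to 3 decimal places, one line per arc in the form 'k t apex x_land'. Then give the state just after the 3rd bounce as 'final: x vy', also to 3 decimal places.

1 2.682 19.039 29.292
2 2.247 6.186 53.830
3 1.281 2.010 67.817
final: 67.817 3.577

Arc 1: start y=16.560, vy=6.970 → t=2.682, apex=19.039, x_land=29.292, impact vy=-19.317
  bounce: vy ← 0.57·19.317 = 11.011
Arc 2: start y=0.000, vy=11.011 → t=2.247, apex=6.186, x_land=53.830, impact vy=-11.011
  bounce: vy ← 0.57·11.011 = 6.276
Arc 3: start y=0.000, vy=6.276 → t=1.281, apex=2.010, x_land=67.817, impact vy=-6.276
  bounce: vy ← 0.57·6.276 = 3.577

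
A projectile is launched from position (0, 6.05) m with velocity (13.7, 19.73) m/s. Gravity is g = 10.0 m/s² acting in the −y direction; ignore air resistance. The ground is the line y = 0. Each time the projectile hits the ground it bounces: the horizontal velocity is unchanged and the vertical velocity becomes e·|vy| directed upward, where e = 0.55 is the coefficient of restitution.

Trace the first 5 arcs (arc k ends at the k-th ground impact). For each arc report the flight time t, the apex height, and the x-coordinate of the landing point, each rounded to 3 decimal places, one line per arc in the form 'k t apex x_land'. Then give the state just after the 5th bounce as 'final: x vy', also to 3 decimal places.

1 4.232 25.514 57.977
2 2.485 7.718 92.019
3 1.367 2.335 110.742
4 0.752 0.706 121.040
5 0.413 0.214 126.704
final: 126.704 1.137

Arc 1: start y=6.050, vy=19.730 → t=4.232, apex=25.514, x_land=57.977, impact vy=-22.589
  bounce: vy ← 0.55·22.589 = 12.424
Arc 2: start y=0.000, vy=12.424 → t=2.485, apex=7.718, x_land=92.019, impact vy=-12.424
  bounce: vy ← 0.55·12.424 = 6.833
Arc 3: start y=0.000, vy=6.833 → t=1.367, apex=2.335, x_land=110.742, impact vy=-6.833
  bounce: vy ← 0.55·6.833 = 3.758
Arc 4: start y=0.000, vy=3.758 → t=0.752, apex=0.706, x_land=121.040, impact vy=-3.758
  bounce: vy ← 0.55·3.758 = 2.067
Arc 5: start y=0.000, vy=2.067 → t=0.413, apex=0.214, x_land=126.704, impact vy=-2.067
  bounce: vy ← 0.55·2.067 = 1.137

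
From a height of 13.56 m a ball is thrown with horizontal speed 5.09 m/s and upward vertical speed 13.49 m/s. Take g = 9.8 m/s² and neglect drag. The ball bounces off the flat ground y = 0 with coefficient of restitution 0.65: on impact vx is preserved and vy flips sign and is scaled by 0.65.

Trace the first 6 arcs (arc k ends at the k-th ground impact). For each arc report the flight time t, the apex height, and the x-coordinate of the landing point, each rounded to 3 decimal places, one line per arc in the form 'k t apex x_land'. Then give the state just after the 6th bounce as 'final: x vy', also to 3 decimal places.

Arc 1: start y=13.560, vy=13.490 → t=3.536, apex=22.845, x_land=17.997, impact vy=-21.160
  bounce: vy ← 0.65·21.160 = 13.754
Arc 2: start y=0.000, vy=13.754 → t=2.807, apex=9.652, x_land=32.284, impact vy=-13.754
  bounce: vy ← 0.65·13.754 = 8.940
Arc 3: start y=0.000, vy=8.940 → t=1.825, apex=4.078, x_land=41.571, impact vy=-8.940
  bounce: vy ← 0.65·8.940 = 5.811
Arc 4: start y=0.000, vy=5.811 → t=1.186, apex=1.723, x_land=47.608, impact vy=-5.811
  bounce: vy ← 0.65·5.811 = 3.777
Arc 5: start y=0.000, vy=3.777 → t=0.771, apex=0.728, x_land=51.531, impact vy=-3.777
  bounce: vy ← 0.65·3.777 = 2.455
Arc 6: start y=0.000, vy=2.455 → t=0.501, apex=0.308, x_land=54.082, impact vy=-2.455
  bounce: vy ← 0.65·2.455 = 1.596

1 3.536 22.845 17.997
2 2.807 9.652 32.284
3 1.825 4.078 41.571
4 1.186 1.723 47.608
5 0.771 0.728 51.531
6 0.501 0.308 54.082
final: 54.082 1.596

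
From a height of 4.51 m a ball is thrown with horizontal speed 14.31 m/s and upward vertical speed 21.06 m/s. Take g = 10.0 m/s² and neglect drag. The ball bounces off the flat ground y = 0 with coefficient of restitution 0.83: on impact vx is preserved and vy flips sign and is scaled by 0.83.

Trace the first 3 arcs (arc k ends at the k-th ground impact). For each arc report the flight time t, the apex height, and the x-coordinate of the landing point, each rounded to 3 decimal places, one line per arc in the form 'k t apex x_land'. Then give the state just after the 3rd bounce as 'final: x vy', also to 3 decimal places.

Arc 1: start y=4.510, vy=21.060 → t=4.416, apex=26.686, x_land=63.196, impact vy=-23.102
  bounce: vy ← 0.83·23.102 = 19.175
Arc 2: start y=0.000, vy=19.175 → t=3.835, apex=18.384, x_land=118.075, impact vy=-19.175
  bounce: vy ← 0.83·19.175 = 15.915
Arc 3: start y=0.000, vy=15.915 → t=3.183, apex=12.665, x_land=163.625, impact vy=-15.915
  bounce: vy ← 0.83·15.915 = 13.210

1 4.416 26.686 63.196
2 3.835 18.384 118.075
3 3.183 12.665 163.625
final: 163.625 13.210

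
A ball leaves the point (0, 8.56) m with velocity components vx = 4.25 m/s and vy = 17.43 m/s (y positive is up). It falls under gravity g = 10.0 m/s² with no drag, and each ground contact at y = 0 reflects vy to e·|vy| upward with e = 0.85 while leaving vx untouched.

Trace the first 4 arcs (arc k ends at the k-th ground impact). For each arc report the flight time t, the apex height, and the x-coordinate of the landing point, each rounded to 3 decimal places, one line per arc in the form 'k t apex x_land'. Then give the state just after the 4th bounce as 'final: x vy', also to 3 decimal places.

1 3.922 23.750 16.670
2 3.705 17.160 32.417
3 3.149 12.398 45.802
4 2.677 8.957 57.179
final: 57.179 11.377

Arc 1: start y=8.560, vy=17.430 → t=3.922, apex=23.750, x_land=16.670, impact vy=-21.795
  bounce: vy ← 0.85·21.795 = 18.525
Arc 2: start y=0.000, vy=18.525 → t=3.705, apex=17.160, x_land=32.417, impact vy=-18.525
  bounce: vy ← 0.85·18.525 = 15.747
Arc 3: start y=0.000, vy=15.747 → t=3.149, apex=12.398, x_land=45.802, impact vy=-15.747
  bounce: vy ← 0.85·15.747 = 13.385
Arc 4: start y=0.000, vy=13.385 → t=2.677, apex=8.957, x_land=57.179, impact vy=-13.385
  bounce: vy ← 0.85·13.385 = 11.377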